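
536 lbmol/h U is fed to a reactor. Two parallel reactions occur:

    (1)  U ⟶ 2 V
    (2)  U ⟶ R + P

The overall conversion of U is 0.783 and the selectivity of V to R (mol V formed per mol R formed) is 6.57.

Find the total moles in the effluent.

Conversion of U: U consumed = 0.783 × 536 = 419.7 lbmol/h = 1ξ₁ + 1ξ₂.
Selectivity: 2ξ₁ / (1ξ₂) = 6.57 → ξ₁ = 3.285 ξ₂.
Substitute: (1·3.285 + 1) ξ₂ = 419.7 → ξ₂ = 97.94 lbmol/h, ξ₁ = 321.7 lbmol/h.
Outlet amounts (n = n₀ + Σ ν·ξ):
  U: 536 − 1(321.7) − 1(97.94) = 116.3
  V: 0 + 2(321.7) = 643.5
  R: 0 + 1(97.94) = 97.94
  P: 0 + 1(97.94) = 97.94
Total out = 116.3 + 643.5 + 97.94 + 97.94 = 955.7 lbmol/h.

956 lbmol/h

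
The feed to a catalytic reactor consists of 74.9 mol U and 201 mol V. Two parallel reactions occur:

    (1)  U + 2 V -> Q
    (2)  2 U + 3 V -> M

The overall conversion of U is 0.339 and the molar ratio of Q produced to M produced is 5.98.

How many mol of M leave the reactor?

Conversion of U: U consumed = 0.339 × 74.9 = 25.39 mol = 1ξ₁ + 2ξ₂.
Selectivity: 1ξ₁ / (1ξ₂) = 5.98 → ξ₁ = 5.98 ξ₂.
Substitute: (1·5.98 + 2) ξ₂ = 25.39 → ξ₂ = 3.182 mol, ξ₁ = 19.03 mol.
Outlet amounts (n = n₀ + Σ ν·ξ):
  U: 74.9 − 1(19.03) − 2(3.182) = 49.51
  V: 201 − 2(19.03) − 3(3.182) = 153.4
  Q: 0 + 1(19.03) = 19.03
  M: 0 + 1(3.182) = 3.182

3.18 mol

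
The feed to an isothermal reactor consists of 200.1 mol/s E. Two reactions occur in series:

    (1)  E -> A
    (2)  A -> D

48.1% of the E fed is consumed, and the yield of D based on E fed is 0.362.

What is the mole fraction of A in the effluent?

0.119

Conversion of E: E consumed = 1ξ₁ = 0.481 × 200.1 → ξ₁ = 96.25 mol/s.
Yield of D: 1ξ₂ / 200.1 = 0.362 → ξ₂ = 72.44 mol/s.
Outlet amounts (n = n₀ + Σ ν·ξ):
  E: 200.1 − 1(96.25) = 103.9
  A: 0 + 1(96.25) − 1(72.44) = 23.81
  D: 0 + 1(72.44) = 72.44
Total out = 200.1 mol/s; y_A = 23.81 / 200.1 = 0.119.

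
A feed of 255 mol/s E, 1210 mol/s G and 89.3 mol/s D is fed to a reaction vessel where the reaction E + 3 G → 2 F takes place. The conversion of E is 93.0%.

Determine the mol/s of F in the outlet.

E reacted = 0.93 × 255 = 237.2 mol/s; ν_E = −1, so ξ = 237.2/1 = 237.2 mol/s.
Outlet amounts (n = n₀ + ν ξ):
  E: 255 − 1(237.2) = 17.85
  G: 1210 − 3(237.2) = 498.5
  F: 0 + 2(237.2) = 474.3
  D: 89.3 (inert)

474 mol/s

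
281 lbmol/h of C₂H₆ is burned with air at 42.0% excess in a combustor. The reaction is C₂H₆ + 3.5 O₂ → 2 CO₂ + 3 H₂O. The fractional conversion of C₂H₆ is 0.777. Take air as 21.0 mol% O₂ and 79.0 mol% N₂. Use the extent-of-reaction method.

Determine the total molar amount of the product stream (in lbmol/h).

7040 lbmol/h

Stoichiometric O₂ = 3.5 × 281 = 983.5 lbmol/h; O₂ fed = 983.5 × 1.420 = 1397 lbmol/h.
N₂ fed = 1397 × 79/21 = 5254 lbmol/h.
Fuel reacted = 0.777 × 281 → ξ = 218.3 lbmol/h.
Outlet (n = n₀ + ν ξ):
  C₂H₆: 281 − 1(218.3) = 62.66
  O₂: 1397 − 3.5(218.3) = 632.4
  N₂: 5254 (inert)
  CO₂: 0 + 2(218.3) = 436.7
  H₂O: 0 + 3(218.3) = 655
Total out = 62.66 + 632.4 + 5254 + 436.7 + 655 = 7041 lbmol/h.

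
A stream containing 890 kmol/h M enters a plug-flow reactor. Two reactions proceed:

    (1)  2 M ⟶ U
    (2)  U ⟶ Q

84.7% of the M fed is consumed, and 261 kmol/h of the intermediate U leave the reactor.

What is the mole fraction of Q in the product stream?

0.226

Conversion of M: M consumed = 2ξ₁ = 0.847 × 890 → ξ₁ = 376.9 kmol/h.
U balance: n_U = 0 + 1ξ₁ − 1ξ₂ = 261 → ξ₂ = (1·376.9 − 261)/1 = 115.9 kmol/h.
Outlet amounts (n = n₀ + Σ ν·ξ):
  M: 890 − 2(376.9) = 136.2
  U: 0 + 1(376.9) − 1(115.9) = 261
  Q: 0 + 1(115.9) = 115.9
Total out = 513.1 kmol/h; y_Q = 115.9 / 513.1 = 0.2259.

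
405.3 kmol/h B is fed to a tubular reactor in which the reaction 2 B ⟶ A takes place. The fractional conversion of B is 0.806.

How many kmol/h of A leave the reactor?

163 kmol/h

B reacted = 0.806 × 405.3 = 326.7 kmol/h; ν_B = −2, so ξ = 326.7/2 = 163.3 kmol/h.
Outlet amounts (n = n₀ + ν ξ):
  B: 405.3 − 2(163.3) = 78.63
  A: 0 + 1(163.3) = 163.3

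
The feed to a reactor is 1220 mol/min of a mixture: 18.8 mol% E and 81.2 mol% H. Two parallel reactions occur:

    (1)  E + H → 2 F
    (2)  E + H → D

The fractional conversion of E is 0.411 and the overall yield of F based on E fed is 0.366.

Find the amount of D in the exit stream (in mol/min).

Yield of F: 2ξ₁ / 229.4 = 0.366 → ξ₁ = 41.97 mol/min.
Conversion of E: 1ξ₁ + 1ξ₂ = 0.411 × 229.4 = 94.27 → ξ₂ = 52.29 mol/min.
Outlet amounts (n = n₀ + Σ ν·ξ):
  E: 229.4 − 1(41.97) − 1(52.29) = 135.1
  H: 990.6 − 1(41.97) − 1(52.29) = 896.4
  F: 0 + 2(41.97) = 83.95
  D: 0 + 1(52.29) = 52.29

52.3 mol/min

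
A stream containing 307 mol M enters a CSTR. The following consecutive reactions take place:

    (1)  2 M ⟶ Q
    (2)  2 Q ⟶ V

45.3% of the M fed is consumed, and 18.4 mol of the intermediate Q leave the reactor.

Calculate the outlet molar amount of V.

25.6 mol

Conversion of M: M consumed = 2ξ₁ = 0.453 × 307 → ξ₁ = 69.54 mol.
Q balance: n_Q = 0 + 1ξ₁ − 2ξ₂ = 18.4 → ξ₂ = (1·69.54 − 18.4)/2 = 25.57 mol.
Outlet amounts (n = n₀ + Σ ν·ξ):
  M: 307 − 2(69.54) = 167.9
  Q: 0 + 1(69.54) − 2(25.57) = 18.4
  V: 0 + 1(25.57) = 25.57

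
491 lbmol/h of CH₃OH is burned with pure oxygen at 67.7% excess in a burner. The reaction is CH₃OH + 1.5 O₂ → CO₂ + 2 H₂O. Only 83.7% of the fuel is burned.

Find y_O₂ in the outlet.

0.32

Stoichiometric O₂ = 1.5 × 491 = 736.5 lbmol/h; O₂ fed = 736.5 × 1.677 = 1235 lbmol/h.
Fuel reacted = 0.837 × 491 → ξ = 411 lbmol/h.
Outlet (n = n₀ + ν ξ):
  CH₃OH: 491 − 1(411) = 80.03
  O₂: 1235 − 1.5(411) = 618.7
  CO₂: 0 + 1(411) = 411
  H₂O: 0 + 2(411) = 821.9
Total out = 1932 lbmol/h; y_O₂ = 618.7 / 1932 = 0.3203.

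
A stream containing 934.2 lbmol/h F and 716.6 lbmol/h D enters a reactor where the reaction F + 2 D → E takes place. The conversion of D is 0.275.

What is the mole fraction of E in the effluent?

0.0678

D reacted = 0.275 × 716.6 = 197.1 lbmol/h; ν_D = −2, so ξ = 197.1/2 = 98.53 lbmol/h.
Outlet amounts (n = n₀ + ν ξ):
  F: 934.2 − 1(98.53) = 835.7
  D: 716.6 − 2(98.53) = 519.5
  E: 0 + 1(98.53) = 98.53
Total out = 1454 lbmol/h; y_E = 98.53 / 1454 = 0.06778.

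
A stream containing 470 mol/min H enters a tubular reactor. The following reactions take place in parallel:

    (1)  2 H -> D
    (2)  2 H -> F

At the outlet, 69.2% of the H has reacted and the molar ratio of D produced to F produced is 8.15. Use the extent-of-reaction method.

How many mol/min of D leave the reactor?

145 mol/min

Conversion of H: H consumed = 0.692 × 470 = 325.2 mol/min = 2ξ₁ + 2ξ₂.
Selectivity: 1ξ₁ / (1ξ₂) = 8.15 → ξ₁ = 8.15 ξ₂.
Substitute: (2·8.15 + 2) ξ₂ = 325.2 → ξ₂ = 17.77 mol/min, ξ₁ = 144.8 mol/min.
Outlet amounts (n = n₀ + Σ ν·ξ):
  H: 470 − 2(144.8) − 2(17.77) = 144.8
  D: 0 + 1(144.8) = 144.8
  F: 0 + 1(17.77) = 17.77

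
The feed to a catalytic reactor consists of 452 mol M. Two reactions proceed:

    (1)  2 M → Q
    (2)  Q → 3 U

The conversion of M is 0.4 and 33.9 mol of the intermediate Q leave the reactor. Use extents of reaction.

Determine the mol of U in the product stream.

Conversion of M: M consumed = 2ξ₁ = 0.4 × 452 → ξ₁ = 90.4 mol.
Q balance: n_Q = 0 + 1ξ₁ − 1ξ₂ = 33.9 → ξ₂ = (1·90.4 − 33.9)/1 = 56.5 mol.
Outlet amounts (n = n₀ + Σ ν·ξ):
  M: 452 − 2(90.4) = 271.2
  Q: 0 + 1(90.4) − 1(56.5) = 33.9
  U: 0 + 3(56.5) = 169.5

170 mol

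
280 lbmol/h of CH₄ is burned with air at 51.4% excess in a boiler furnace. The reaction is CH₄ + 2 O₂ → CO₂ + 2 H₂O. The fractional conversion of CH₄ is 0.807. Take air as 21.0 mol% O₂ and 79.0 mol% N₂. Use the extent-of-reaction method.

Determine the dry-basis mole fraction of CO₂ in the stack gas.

Stoichiometric O₂ = 2 × 280 = 560 lbmol/h; O₂ fed = 560 × 1.514 = 847.8 lbmol/h.
N₂ fed = 847.8 × 79/21 = 3189 lbmol/h.
Fuel reacted = 0.807 × 280 → ξ = 226 lbmol/h.
Outlet (n = n₀ + ν ξ):
  CH₄: 280 − 1(226) = 54.04
  O₂: 847.8 − 2(226) = 395.9
  N₂: 3189 (inert)
  CO₂: 0 + 1(226) = 226
  H₂O: 0 + 2(226) = 451.9
Dry total = 3865 lbmol/h; y_CO₂ (dry) = 226 / 3865 = 0.05846.

0.0585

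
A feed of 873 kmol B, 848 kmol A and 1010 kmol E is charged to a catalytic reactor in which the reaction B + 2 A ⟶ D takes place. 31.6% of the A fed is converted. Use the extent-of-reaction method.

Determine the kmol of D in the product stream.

134 kmol

A reacted = 0.316 × 848 = 268 kmol; ν_A = −2, so ξ = 268/2 = 134 kmol.
Outlet amounts (n = n₀ + ν ξ):
  B: 873 − 1(134) = 739
  A: 848 − 2(134) = 580
  D: 0 + 1(134) = 134
  E: 1010 (inert)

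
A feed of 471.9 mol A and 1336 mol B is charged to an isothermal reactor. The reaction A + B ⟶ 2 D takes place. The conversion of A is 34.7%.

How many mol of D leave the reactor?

327 mol

A reacted = 0.347 × 471.9 = 163.7 mol; ν_A = −1, so ξ = 163.7/1 = 163.7 mol.
Outlet amounts (n = n₀ + ν ξ):
  A: 471.9 − 1(163.7) = 308.2
  B: 1336 − 1(163.7) = 1172
  D: 0 + 2(163.7) = 327.5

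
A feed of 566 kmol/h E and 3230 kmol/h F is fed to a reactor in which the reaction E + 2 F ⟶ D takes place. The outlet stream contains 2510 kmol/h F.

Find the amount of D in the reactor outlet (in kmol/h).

360 kmol/h

For F: n = n₀ − 2ξ → 2510 = 3230 − 2ξ, giving ξ = 360 kmol/h.
Outlet amounts (n = n₀ + ν ξ):
  E: 566 − 1(360) = 206
  F: 3230 − 2(360) = 2510
  D: 0 + 1(360) = 360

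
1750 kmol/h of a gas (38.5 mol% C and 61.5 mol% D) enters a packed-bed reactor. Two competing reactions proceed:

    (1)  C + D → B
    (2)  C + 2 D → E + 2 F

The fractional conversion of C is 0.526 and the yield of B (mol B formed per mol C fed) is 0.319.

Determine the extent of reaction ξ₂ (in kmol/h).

Yield of B: 1ξ₁ / 673.8 = 0.319 → ξ₁ = 214.9 kmol/h.
Conversion of C: 1ξ₁ + 1ξ₂ = 0.526 × 673.8 = 354.4 → ξ₂ = 139.5 kmol/h.
Outlet amounts (n = n₀ + Σ ν·ξ):
  C: 673.8 − 1(214.9) − 1(139.5) = 319.4
  D: 1076 − 1(214.9) − 2(139.5) = 582.4
  B: 0 + 1(214.9) = 214.9
  E: 0 + 1(139.5) = 139.5
  F: 0 + 2(139.5) = 278.9

ξ₂ = 139 kmol/h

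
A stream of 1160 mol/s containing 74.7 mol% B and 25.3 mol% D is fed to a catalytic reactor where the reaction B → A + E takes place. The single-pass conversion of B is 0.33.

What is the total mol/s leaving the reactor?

B reacted = 0.33 × 866.5 = 286 mol/s; ν_B = −1, so ξ = 286/1 = 286 mol/s.
Outlet amounts (n = n₀ + ν ξ):
  B: 866.5 − 1(286) = 580.6
  A: 0 + 1(286) = 286
  E: 0 + 1(286) = 286
  D: 293.5 (inert)
Total out = 580.6 + 286 + 286 + 293.5 = 1446 mol/s.

1450 mol/s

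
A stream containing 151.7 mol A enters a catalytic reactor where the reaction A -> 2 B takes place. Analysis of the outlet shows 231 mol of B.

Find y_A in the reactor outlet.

For B: n = n₀ + 2ξ → 231 = 0 + 2ξ, giving ξ = 115.5 mol.
Outlet amounts (n = n₀ + ν ξ):
  A: 151.7 − 1(115.5) = 36.2
  B: 0 + 2(115.5) = 231
Total out = 267.2 mol; y_A = 36.2 / 267.2 = 0.1355.

0.135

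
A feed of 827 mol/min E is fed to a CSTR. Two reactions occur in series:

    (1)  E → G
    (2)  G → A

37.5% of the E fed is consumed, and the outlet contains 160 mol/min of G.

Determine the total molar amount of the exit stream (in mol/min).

827 mol/min

Conversion of E: E consumed = 1ξ₁ = 0.375 × 827 → ξ₁ = 310.1 mol/min.
G balance: n_G = 0 + 1ξ₁ − 1ξ₂ = 160 → ξ₂ = (1·310.1 − 160)/1 = 150.1 mol/min.
Outlet amounts (n = n₀ + Σ ν·ξ):
  E: 827 − 1(310.1) = 516.9
  G: 0 + 1(310.1) − 1(150.1) = 160
  A: 0 + 1(150.1) = 150.1
Total out = 516.9 + 160 + 150.1 = 827 mol/min.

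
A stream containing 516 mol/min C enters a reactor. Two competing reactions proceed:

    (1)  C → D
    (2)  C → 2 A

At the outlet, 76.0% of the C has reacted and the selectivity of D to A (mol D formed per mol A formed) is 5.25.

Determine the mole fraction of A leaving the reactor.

Conversion of C: C consumed = 0.76 × 516 = 392.2 mol/min = 1ξ₁ + 1ξ₂.
Selectivity: 1ξ₁ / (2ξ₂) = 5.25 → ξ₁ = 10.5 ξ₂.
Substitute: (1·10.5 + 1) ξ₂ = 392.2 → ξ₂ = 34.1 mol/min, ξ₁ = 358.1 mol/min.
Outlet amounts (n = n₀ + Σ ν·ξ):
  C: 516 − 1(358.1) − 1(34.1) = 123.8
  D: 0 + 1(358.1) = 358.1
  A: 0 + 2(34.1) = 68.2
Total out = 550.1 mol/min; y_A = 68.2 / 550.1 = 0.124.

0.124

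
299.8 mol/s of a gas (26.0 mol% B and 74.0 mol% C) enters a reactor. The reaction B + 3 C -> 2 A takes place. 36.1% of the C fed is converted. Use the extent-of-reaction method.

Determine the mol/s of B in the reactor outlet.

51.3 mol/s

C reacted = 0.361 × 221.9 = 80.09 mol/s; ν_C = −3, so ξ = 80.09/3 = 26.7 mol/s.
Outlet amounts (n = n₀ + ν ξ):
  B: 77.95 − 1(26.7) = 51.25
  C: 221.9 − 3(26.7) = 141.8
  A: 0 + 2(26.7) = 53.39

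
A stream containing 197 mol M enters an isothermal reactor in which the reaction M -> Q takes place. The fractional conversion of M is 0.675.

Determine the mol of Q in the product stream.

133 mol

M reacted = 0.675 × 197 = 133 mol; ν_M = −1, so ξ = 133/1 = 133 mol.
Outlet amounts (n = n₀ + ν ξ):
  M: 197 − 1(133) = 64.02
  Q: 0 + 1(133) = 133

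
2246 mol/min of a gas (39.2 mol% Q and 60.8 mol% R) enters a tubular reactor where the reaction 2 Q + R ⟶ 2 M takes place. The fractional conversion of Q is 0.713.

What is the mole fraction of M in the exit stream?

0.325

Q reacted = 0.713 × 880.4 = 627.7 mol/min; ν_Q = −2, so ξ = 627.7/2 = 313.9 mol/min.
Outlet amounts (n = n₀ + ν ξ):
  Q: 880.4 − 2(313.9) = 252.7
  R: 1366 − 1(313.9) = 1052
  M: 0 + 2(313.9) = 627.7
Total out = 1932 mol/min; y_M = 627.7 / 1932 = 0.3249.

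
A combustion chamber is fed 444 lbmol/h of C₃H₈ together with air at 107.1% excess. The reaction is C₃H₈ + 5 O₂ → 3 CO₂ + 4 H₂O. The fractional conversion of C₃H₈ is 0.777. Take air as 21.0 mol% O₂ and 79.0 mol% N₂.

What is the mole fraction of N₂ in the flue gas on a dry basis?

0.812

Stoichiometric O₂ = 5 × 444 = 2220 lbmol/h; O₂ fed = 2220 × 2.071 = 4598 lbmol/h.
N₂ fed = 4598 × 79/21 = 17300 lbmol/h.
Fuel reacted = 0.777 × 444 → ξ = 345 lbmol/h.
Outlet (n = n₀ + ν ξ):
  C₃H₈: 444 − 1(345) = 99.01
  O₂: 4598 − 5(345) = 2873
  N₂: 17300 (inert)
  CO₂: 0 + 3(345) = 1035
  H₂O: 0 + 4(345) = 1380
Dry total = 21300 lbmol/h; y_N₂ (dry) = 17300 / 21300 = 0.8119.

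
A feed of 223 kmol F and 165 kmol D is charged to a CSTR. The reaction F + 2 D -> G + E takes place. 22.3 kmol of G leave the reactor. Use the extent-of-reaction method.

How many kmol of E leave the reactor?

22.3 kmol

For G: n = n₀ + 1ξ → 22.3 = 0 + 1ξ, giving ξ = 22.3 kmol.
Outlet amounts (n = n₀ + ν ξ):
  F: 223 − 1(22.3) = 200.7
  D: 165 − 2(22.3) = 120.4
  G: 0 + 1(22.3) = 22.3
  E: 0 + 1(22.3) = 22.3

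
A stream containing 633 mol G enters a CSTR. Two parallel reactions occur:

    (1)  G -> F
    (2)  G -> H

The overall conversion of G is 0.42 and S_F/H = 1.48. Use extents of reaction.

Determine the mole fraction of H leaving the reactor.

0.169

Conversion of G: G consumed = 0.42 × 633 = 265.9 mol = 1ξ₁ + 1ξ₂.
Selectivity: 1ξ₁ / (1ξ₂) = 1.48 → ξ₁ = 1.48 ξ₂.
Substitute: (1·1.48 + 1) ξ₂ = 265.9 → ξ₂ = 107.2 mol, ξ₁ = 158.7 mol.
Outlet amounts (n = n₀ + Σ ν·ξ):
  G: 633 − 1(158.7) − 1(107.2) = 367.1
  F: 0 + 1(158.7) = 158.7
  H: 0 + 1(107.2) = 107.2
Total out = 633 mol; y_H = 107.2 / 633 = 0.1694.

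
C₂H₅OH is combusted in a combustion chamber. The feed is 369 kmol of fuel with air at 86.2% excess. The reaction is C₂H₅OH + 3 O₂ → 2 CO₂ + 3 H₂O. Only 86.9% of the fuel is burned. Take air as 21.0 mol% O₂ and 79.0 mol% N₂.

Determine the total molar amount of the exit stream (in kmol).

Stoichiometric O₂ = 3 × 369 = 1107 kmol; O₂ fed = 1107 × 1.862 = 2061 kmol.
N₂ fed = 2061 × 79/21 = 7754 kmol.
Fuel reacted = 0.869 × 369 → ξ = 320.7 kmol.
Outlet (n = n₀ + ν ξ):
  C₂H₅OH: 369 − 1(320.7) = 48.34
  O₂: 2061 − 3(320.7) = 1099
  N₂: 7754 (inert)
  CO₂: 0 + 2(320.7) = 641.3
  H₂O: 0 + 3(320.7) = 962
Total out = 48.34 + 1099 + 7754 + 641.3 + 962 = 10510 kmol.

10500 kmol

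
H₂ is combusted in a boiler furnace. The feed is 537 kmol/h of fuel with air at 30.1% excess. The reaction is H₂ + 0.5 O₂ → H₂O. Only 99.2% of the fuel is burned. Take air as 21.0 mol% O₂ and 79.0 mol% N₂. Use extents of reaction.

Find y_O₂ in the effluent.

0.0429

Stoichiometric O₂ = 0.5 × 537 = 268.5 kmol/h; O₂ fed = 268.5 × 1.301 = 349.3 kmol/h.
N₂ fed = 349.3 × 79/21 = 1314 kmol/h.
Fuel reacted = 0.992 × 537 → ξ = 532.7 kmol/h.
Outlet (n = n₀ + ν ξ):
  H₂: 537 − 1(532.7) = 4.296
  O₂: 349.3 − 0.5(532.7) = 82.97
  N₂: 1314 (inert)
  H₂O: 0 + 1(532.7) = 532.7
Total out = 1934 kmol/h; y_O₂ = 82.97 / 1934 = 0.0429.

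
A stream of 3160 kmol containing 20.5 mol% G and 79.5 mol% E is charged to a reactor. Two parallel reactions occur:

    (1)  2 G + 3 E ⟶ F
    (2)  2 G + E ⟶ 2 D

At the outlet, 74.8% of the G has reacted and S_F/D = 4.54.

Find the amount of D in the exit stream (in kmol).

48.1 kmol

Conversion of G: G consumed = 0.748 × 647.8 = 484.6 kmol = 2ξ₁ + 2ξ₂.
Selectivity: 1ξ₁ / (2ξ₂) = 4.54 → ξ₁ = 9.08 ξ₂.
Substitute: (2·9.08 + 2) ξ₂ = 484.6 → ξ₂ = 24.04 kmol, ξ₁ = 218.2 kmol.
Outlet amounts (n = n₀ + Σ ν·ξ):
  G: 647.8 − 2(218.2) − 2(24.04) = 163.2
  E: 2512 − 3(218.2) − 1(24.04) = 1833
  F: 0 + 1(218.2) = 218.2
  D: 0 + 2(24.04) = 48.07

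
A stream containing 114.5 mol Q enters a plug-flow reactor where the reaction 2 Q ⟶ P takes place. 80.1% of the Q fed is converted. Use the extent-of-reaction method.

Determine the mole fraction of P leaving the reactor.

0.668

Q reacted = 0.801 × 114.5 = 91.71 mol; ν_Q = −2, so ξ = 91.71/2 = 45.86 mol.
Outlet amounts (n = n₀ + ν ξ):
  Q: 114.5 − 2(45.86) = 22.79
  P: 0 + 1(45.86) = 45.86
Total out = 68.64 mol; y_P = 45.86 / 68.64 = 0.6681.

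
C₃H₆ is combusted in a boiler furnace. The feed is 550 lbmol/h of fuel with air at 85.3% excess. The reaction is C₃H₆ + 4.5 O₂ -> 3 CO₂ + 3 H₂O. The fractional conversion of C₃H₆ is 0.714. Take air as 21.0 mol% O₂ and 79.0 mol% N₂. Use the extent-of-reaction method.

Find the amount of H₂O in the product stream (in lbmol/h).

Stoichiometric O₂ = 4.5 × 550 = 2475 lbmol/h; O₂ fed = 2475 × 1.853 = 4586 lbmol/h.
N₂ fed = 4586 × 79/21 = 17250 lbmol/h.
Fuel reacted = 0.714 × 550 → ξ = 392.7 lbmol/h.
Outlet (n = n₀ + ν ξ):
  C₃H₆: 550 − 1(392.7) = 157.3
  O₂: 4586 − 4.5(392.7) = 2819
  N₂: 17250 (inert)
  CO₂: 0 + 3(392.7) = 1178
  H₂O: 0 + 3(392.7) = 1178

1180 lbmol/h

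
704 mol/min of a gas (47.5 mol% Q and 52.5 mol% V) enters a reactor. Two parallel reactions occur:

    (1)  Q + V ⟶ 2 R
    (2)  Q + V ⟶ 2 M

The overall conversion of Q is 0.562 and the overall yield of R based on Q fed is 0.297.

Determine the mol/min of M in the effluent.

Yield of R: 2ξ₁ / 334.4 = 0.297 → ξ₁ = 49.66 mol/min.
Conversion of Q: 1ξ₁ + 1ξ₂ = 0.562 × 334.4 = 187.9 → ξ₂ = 138.3 mol/min.
Outlet amounts (n = n₀ + Σ ν·ξ):
  Q: 334.4 − 1(49.66) − 1(138.3) = 146.5
  V: 369.6 − 1(49.66) − 1(138.3) = 181.7
  R: 0 + 2(49.66) = 99.32
  M: 0 + 2(138.3) = 276.5

277 mol/min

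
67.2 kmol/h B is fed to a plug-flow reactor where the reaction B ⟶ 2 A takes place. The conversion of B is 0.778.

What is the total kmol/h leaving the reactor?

B reacted = 0.778 × 67.2 = 52.28 kmol/h; ν_B = −1, so ξ = 52.28/1 = 52.28 kmol/h.
Outlet amounts (n = n₀ + ν ξ):
  B: 67.2 − 1(52.28) = 14.92
  A: 0 + 2(52.28) = 104.6
Total out = 14.92 + 104.6 = 119.5 kmol/h.

119 kmol/h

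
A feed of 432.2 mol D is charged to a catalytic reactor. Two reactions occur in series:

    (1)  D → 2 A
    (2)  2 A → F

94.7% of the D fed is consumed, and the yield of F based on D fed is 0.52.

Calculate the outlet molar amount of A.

369 mol

Conversion of D: D consumed = 1ξ₁ = 0.947 × 432.2 → ξ₁ = 409.3 mol.
Yield of F: 1ξ₂ / 432.2 = 0.52 → ξ₂ = 224.7 mol.
Outlet amounts (n = n₀ + Σ ν·ξ):
  D: 432.2 − 1(409.3) = 22.91
  A: 0 + 2(409.3) − 2(224.7) = 369.1
  F: 0 + 1(224.7) = 224.7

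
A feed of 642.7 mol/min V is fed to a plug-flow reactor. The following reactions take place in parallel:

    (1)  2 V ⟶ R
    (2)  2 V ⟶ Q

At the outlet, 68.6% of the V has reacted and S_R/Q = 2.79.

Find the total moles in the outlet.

Conversion of V: V consumed = 0.686 × 642.7 = 440.9 mol/min = 2ξ₁ + 2ξ₂.
Selectivity: 1ξ₁ / (1ξ₂) = 2.79 → ξ₁ = 2.79 ξ₂.
Substitute: (2·2.79 + 2) ξ₂ = 440.9 → ξ₂ = 58.17 mol/min, ξ₁ = 162.3 mol/min.
Outlet amounts (n = n₀ + Σ ν·ξ):
  V: 642.7 − 2(162.3) − 2(58.17) = 201.8
  R: 0 + 1(162.3) = 162.3
  Q: 0 + 1(58.17) = 58.17
Total out = 201.8 + 162.3 + 58.17 = 422.3 mol/min.

422 mol/min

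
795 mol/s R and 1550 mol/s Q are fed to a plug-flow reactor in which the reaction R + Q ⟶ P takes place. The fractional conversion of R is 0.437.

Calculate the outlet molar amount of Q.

R reacted = 0.437 × 795 = 347.4 mol/s; ν_R = −1, so ξ = 347.4/1 = 347.4 mol/s.
Outlet amounts (n = n₀ + ν ξ):
  R: 795 − 1(347.4) = 447.6
  Q: 1550 − 1(347.4) = 1203
  P: 0 + 1(347.4) = 347.4

1200 mol/s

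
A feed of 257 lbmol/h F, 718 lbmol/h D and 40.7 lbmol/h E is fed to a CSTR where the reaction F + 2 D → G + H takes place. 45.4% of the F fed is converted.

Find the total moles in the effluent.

F reacted = 0.454 × 257 = 116.7 lbmol/h; ν_F = −1, so ξ = 116.7/1 = 116.7 lbmol/h.
Outlet amounts (n = n₀ + ν ξ):
  F: 257 − 1(116.7) = 140.3
  D: 718 − 2(116.7) = 484.6
  G: 0 + 1(116.7) = 116.7
  H: 0 + 1(116.7) = 116.7
  E: 40.7 (inert)
Total out = 140.3 + 484.6 + 116.7 + 116.7 + 40.7 = 899 lbmol/h.

899 lbmol/h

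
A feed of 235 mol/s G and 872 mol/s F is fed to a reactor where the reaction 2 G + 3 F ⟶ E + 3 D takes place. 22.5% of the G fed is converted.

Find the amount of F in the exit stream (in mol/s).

G reacted = 0.225 × 235 = 52.88 mol/s; ν_G = −2, so ξ = 52.88/2 = 26.44 mol/s.
Outlet amounts (n = n₀ + ν ξ):
  G: 235 − 2(26.44) = 182.1
  F: 872 − 3(26.44) = 792.7
  E: 0 + 1(26.44) = 26.44
  D: 0 + 3(26.44) = 79.31

793 mol/s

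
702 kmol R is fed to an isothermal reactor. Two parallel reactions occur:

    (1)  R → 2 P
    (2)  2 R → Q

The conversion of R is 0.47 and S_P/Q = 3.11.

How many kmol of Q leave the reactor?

92.8 kmol

Conversion of R: R consumed = 0.47 × 702 = 329.9 kmol = 1ξ₁ + 2ξ₂.
Selectivity: 2ξ₁ / (1ξ₂) = 3.11 → ξ₁ = 1.555 ξ₂.
Substitute: (1·1.555 + 2) ξ₂ = 329.9 → ξ₂ = 92.81 kmol, ξ₁ = 144.3 kmol.
Outlet amounts (n = n₀ + Σ ν·ξ):
  R: 702 − 1(144.3) − 2(92.81) = 372.1
  P: 0 + 2(144.3) = 288.6
  Q: 0 + 1(92.81) = 92.81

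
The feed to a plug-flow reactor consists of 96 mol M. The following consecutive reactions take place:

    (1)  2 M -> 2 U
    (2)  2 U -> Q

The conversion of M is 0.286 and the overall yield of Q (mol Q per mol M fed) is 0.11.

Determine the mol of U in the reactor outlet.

6.34 mol

Conversion of M: M consumed = 2ξ₁ = 0.286 × 96 → ξ₁ = 13.73 mol.
Yield of Q: 1ξ₂ / 96 = 0.11 → ξ₂ = 10.56 mol.
Outlet amounts (n = n₀ + Σ ν·ξ):
  M: 96 − 2(13.73) = 68.54
  U: 0 + 2(13.73) − 2(10.56) = 6.336
  Q: 0 + 1(10.56) = 10.56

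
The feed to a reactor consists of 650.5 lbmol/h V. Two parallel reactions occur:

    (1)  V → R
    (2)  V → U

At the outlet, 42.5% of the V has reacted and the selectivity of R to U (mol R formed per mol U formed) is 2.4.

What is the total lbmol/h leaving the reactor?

650 lbmol/h

Conversion of V: V consumed = 0.425 × 650.5 = 276.5 lbmol/h = 1ξ₁ + 1ξ₂.
Selectivity: 1ξ₁ / (1ξ₂) = 2.4 → ξ₁ = 2.4 ξ₂.
Substitute: (1·2.4 + 1) ξ₂ = 276.5 → ξ₂ = 81.31 lbmol/h, ξ₁ = 195.2 lbmol/h.
Outlet amounts (n = n₀ + Σ ν·ξ):
  V: 650.5 − 1(195.2) − 1(81.31) = 374
  R: 0 + 1(195.2) = 195.2
  U: 0 + 1(81.31) = 81.31
Total out = 374 + 195.2 + 81.31 = 650.5 lbmol/h.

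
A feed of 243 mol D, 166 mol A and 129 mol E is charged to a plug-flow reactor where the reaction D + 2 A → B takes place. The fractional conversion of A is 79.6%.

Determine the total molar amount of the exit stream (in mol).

406 mol

A reacted = 0.796 × 166 = 132.1 mol; ν_A = −2, so ξ = 132.1/2 = 66.07 mol.
Outlet amounts (n = n₀ + ν ξ):
  D: 243 − 1(66.07) = 176.9
  A: 166 − 2(66.07) = 33.86
  B: 0 + 1(66.07) = 66.07
  E: 129 (inert)
Total out = 176.9 + 33.86 + 66.07 + 129 = 405.9 mol.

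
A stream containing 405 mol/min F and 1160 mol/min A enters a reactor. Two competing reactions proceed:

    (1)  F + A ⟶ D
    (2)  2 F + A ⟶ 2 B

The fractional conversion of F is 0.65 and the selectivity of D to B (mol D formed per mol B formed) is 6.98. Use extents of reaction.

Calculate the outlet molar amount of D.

Conversion of F: F consumed = 0.65 × 405 = 263.2 mol/min = 1ξ₁ + 2ξ₂.
Selectivity: 1ξ₁ / (2ξ₂) = 6.98 → ξ₁ = 13.96 ξ₂.
Substitute: (1·13.96 + 2) ξ₂ = 263.2 → ξ₂ = 16.49 mol/min, ξ₁ = 230.3 mol/min.
Outlet amounts (n = n₀ + Σ ν·ξ):
  F: 405 − 1(230.3) − 2(16.49) = 141.8
  A: 1160 − 1(230.3) − 1(16.49) = 913.2
  D: 0 + 1(230.3) = 230.3
  B: 0 + 2(16.49) = 32.99

230 mol/min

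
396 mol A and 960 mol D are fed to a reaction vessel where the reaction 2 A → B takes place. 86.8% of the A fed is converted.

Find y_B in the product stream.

0.145

A reacted = 0.868 × 396 = 343.7 mol; ν_A = −2, so ξ = 343.7/2 = 171.9 mol.
Outlet amounts (n = n₀ + ν ξ):
  A: 396 − 2(171.9) = 52.27
  B: 0 + 1(171.9) = 171.9
  D: 960 (inert)
Total out = 1184 mol; y_B = 171.9 / 1184 = 0.1451.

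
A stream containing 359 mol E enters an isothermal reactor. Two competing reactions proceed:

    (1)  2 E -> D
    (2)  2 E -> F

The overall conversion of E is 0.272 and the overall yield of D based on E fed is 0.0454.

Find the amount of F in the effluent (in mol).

Yield of D: 1ξ₁ / 359 = 0.0454 → ξ₁ = 16.3 mol.
Conversion of E: 2ξ₁ + 2ξ₂ = 0.272 × 359 = 97.65 → ξ₂ = 32.53 mol.
Outlet amounts (n = n₀ + Σ ν·ξ):
  E: 359 − 2(16.3) − 2(32.53) = 261.4
  D: 0 + 1(16.3) = 16.3
  F: 0 + 1(32.53) = 32.53

32.5 mol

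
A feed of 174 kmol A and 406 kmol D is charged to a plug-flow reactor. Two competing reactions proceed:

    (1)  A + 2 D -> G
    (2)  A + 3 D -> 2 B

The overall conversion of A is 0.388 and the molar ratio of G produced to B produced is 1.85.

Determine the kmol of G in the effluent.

Conversion of A: A consumed = 0.388 × 174 = 67.51 kmol = 1ξ₁ + 1ξ₂.
Selectivity: 1ξ₁ / (2ξ₂) = 1.85 → ξ₁ = 3.7 ξ₂.
Substitute: (1·3.7 + 1) ξ₂ = 67.51 → ξ₂ = 14.36 kmol, ξ₁ = 53.15 kmol.
Outlet amounts (n = n₀ + Σ ν·ξ):
  A: 174 − 1(53.15) − 1(14.36) = 106.5
  D: 406 − 2(53.15) − 3(14.36) = 256.6
  G: 0 + 1(53.15) = 53.15
  B: 0 + 2(14.36) = 28.73

53.1 kmol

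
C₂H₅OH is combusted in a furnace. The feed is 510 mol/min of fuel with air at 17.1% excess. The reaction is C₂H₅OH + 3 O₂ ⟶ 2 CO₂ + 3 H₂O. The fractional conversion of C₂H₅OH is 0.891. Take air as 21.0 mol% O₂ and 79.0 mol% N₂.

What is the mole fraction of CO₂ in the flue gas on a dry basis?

Stoichiometric O₂ = 3 × 510 = 1530 mol/min; O₂ fed = 1530 × 1.171 = 1792 mol/min.
N₂ fed = 1792 × 79/21 = 6740 mol/min.
Fuel reacted = 0.891 × 510 → ξ = 454.4 mol/min.
Outlet (n = n₀ + ν ξ):
  C₂H₅OH: 510 − 1(454.4) = 55.59
  O₂: 1792 − 3(454.4) = 428.4
  N₂: 6740 (inert)
  CO₂: 0 + 2(454.4) = 908.8
  H₂O: 0 + 3(454.4) = 1363
Dry total = 8133 mol/min; y_CO₂ (dry) = 908.8 / 8133 = 0.1117.

0.112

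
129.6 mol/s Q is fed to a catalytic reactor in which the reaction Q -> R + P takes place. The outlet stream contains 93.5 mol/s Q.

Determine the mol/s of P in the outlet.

36.1 mol/s

For Q: n = n₀ − 1ξ → 93.5 = 129.6 − 1ξ, giving ξ = 36.1 mol/s.
Outlet amounts (n = n₀ + ν ξ):
  Q: 129.6 − 1(36.1) = 93.5
  R: 0 + 1(36.1) = 36.1
  P: 0 + 1(36.1) = 36.1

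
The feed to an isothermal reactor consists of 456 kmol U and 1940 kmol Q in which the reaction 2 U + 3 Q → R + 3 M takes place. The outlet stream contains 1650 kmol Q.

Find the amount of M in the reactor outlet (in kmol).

290 kmol

For Q: n = n₀ − 3ξ → 1650 = 1940 − 3ξ, giving ξ = 96.67 kmol.
Outlet amounts (n = n₀ + ν ξ):
  U: 456 − 2(96.67) = 262.7
  Q: 1940 − 3(96.67) = 1650
  R: 0 + 1(96.67) = 96.67
  M: 0 + 3(96.67) = 290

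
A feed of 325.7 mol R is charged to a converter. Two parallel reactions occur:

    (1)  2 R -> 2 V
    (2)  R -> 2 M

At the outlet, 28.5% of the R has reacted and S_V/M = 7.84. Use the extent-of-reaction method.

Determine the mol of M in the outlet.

Conversion of R: R consumed = 0.285 × 325.7 = 92.82 mol = 2ξ₁ + 1ξ₂.
Selectivity: 2ξ₁ / (2ξ₂) = 7.84 → ξ₁ = 7.84 ξ₂.
Substitute: (2·7.84 + 1) ξ₂ = 92.82 → ξ₂ = 5.565 mol, ξ₁ = 43.63 mol.
Outlet amounts (n = n₀ + Σ ν·ξ):
  R: 325.7 − 2(43.63) − 1(5.565) = 232.9
  V: 0 + 2(43.63) = 87.26
  M: 0 + 2(5.565) = 11.13

11.1 mol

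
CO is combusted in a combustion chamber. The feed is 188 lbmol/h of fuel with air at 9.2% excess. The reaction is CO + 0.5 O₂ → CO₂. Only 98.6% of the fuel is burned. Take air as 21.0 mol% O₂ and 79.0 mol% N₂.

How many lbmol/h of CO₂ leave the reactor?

185 lbmol/h

Stoichiometric O₂ = 0.5 × 188 = 94 lbmol/h; O₂ fed = 94 × 1.092 = 102.6 lbmol/h.
N₂ fed = 102.6 × 79/21 = 386.2 lbmol/h.
Fuel reacted = 0.986 × 188 → ξ = 185.4 lbmol/h.
Outlet (n = n₀ + ν ξ):
  CO: 188 − 1(185.4) = 2.632
  O₂: 102.6 − 0.5(185.4) = 9.964
  N₂: 386.2 (inert)
  CO₂: 0 + 1(185.4) = 185.4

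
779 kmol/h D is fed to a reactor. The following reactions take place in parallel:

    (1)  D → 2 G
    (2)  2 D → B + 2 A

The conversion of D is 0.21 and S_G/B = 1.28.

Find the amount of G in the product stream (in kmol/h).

Conversion of D: D consumed = 0.21 × 779 = 163.6 kmol/h = 1ξ₁ + 2ξ₂.
Selectivity: 2ξ₁ / (1ξ₂) = 1.28 → ξ₁ = 0.64 ξ₂.
Substitute: (1·0.64 + 2) ξ₂ = 163.6 → ξ₂ = 61.97 kmol/h, ξ₁ = 39.66 kmol/h.
Outlet amounts (n = n₀ + Σ ν·ξ):
  D: 779 − 1(39.66) − 2(61.97) = 615.4
  G: 0 + 2(39.66) = 79.32
  B: 0 + 1(61.97) = 61.97
  A: 0 + 2(61.97) = 123.9

79.3 kmol/h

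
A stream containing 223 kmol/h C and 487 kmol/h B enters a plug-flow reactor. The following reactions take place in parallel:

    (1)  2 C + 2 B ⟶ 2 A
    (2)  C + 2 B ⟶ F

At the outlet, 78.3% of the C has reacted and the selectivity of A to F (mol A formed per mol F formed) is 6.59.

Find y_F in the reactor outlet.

0.0449

Conversion of C: C consumed = 0.783 × 223 = 174.6 kmol/h = 2ξ₁ + 1ξ₂.
Selectivity: 2ξ₁ / (1ξ₂) = 6.59 → ξ₁ = 3.295 ξ₂.
Substitute: (2·3.295 + 1) ξ₂ = 174.6 → ξ₂ = 23.01 kmol/h, ξ₁ = 75.8 kmol/h.
Outlet amounts (n = n₀ + Σ ν·ξ):
  C: 223 − 2(75.8) − 1(23.01) = 48.39
  B: 487 − 2(75.8) − 2(23.01) = 289.4
  A: 0 + 2(75.8) = 151.6
  F: 0 + 1(23.01) = 23.01
Total out = 512.4 kmol/h; y_F = 23.01 / 512.4 = 0.0449.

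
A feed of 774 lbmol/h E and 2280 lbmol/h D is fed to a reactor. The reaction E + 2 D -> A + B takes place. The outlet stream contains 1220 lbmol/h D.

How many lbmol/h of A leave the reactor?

For D: n = n₀ − 2ξ → 1220 = 2280 − 2ξ, giving ξ = 530 lbmol/h.
Outlet amounts (n = n₀ + ν ξ):
  E: 774 − 1(530) = 244
  D: 2280 − 2(530) = 1220
  A: 0 + 1(530) = 530
  B: 0 + 1(530) = 530

530 lbmol/h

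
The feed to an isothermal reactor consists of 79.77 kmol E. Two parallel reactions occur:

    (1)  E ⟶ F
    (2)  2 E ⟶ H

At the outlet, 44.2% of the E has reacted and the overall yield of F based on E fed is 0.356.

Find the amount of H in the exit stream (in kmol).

3.43 kmol

Yield of F: 1ξ₁ / 79.77 = 0.356 → ξ₁ = 28.4 kmol.
Conversion of E: 1ξ₁ + 2ξ₂ = 0.442 × 79.77 = 35.26 → ξ₂ = 3.43 kmol.
Outlet amounts (n = n₀ + Σ ν·ξ):
  E: 79.77 − 1(28.4) − 2(3.43) = 44.51
  F: 0 + 1(28.4) = 28.4
  H: 0 + 1(3.43) = 3.43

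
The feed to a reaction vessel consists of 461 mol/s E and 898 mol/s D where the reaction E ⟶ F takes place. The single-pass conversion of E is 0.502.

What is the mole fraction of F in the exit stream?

0.17

E reacted = 0.502 × 461 = 231.4 mol/s; ν_E = −1, so ξ = 231.4/1 = 231.4 mol/s.
Outlet amounts (n = n₀ + ν ξ):
  E: 461 − 1(231.4) = 229.6
  F: 0 + 1(231.4) = 231.4
  D: 898 (inert)
Total out = 1359 mol/s; y_F = 231.4 / 1359 = 0.1703.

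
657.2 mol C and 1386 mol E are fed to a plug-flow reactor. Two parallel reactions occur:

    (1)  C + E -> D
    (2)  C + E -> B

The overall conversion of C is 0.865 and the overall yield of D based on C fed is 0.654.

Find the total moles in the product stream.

1470 mol

Yield of D: 1ξ₁ / 657.2 = 0.654 → ξ₁ = 429.8 mol.
Conversion of C: 1ξ₁ + 1ξ₂ = 0.865 × 657.2 = 568.5 → ξ₂ = 138.7 mol.
Outlet amounts (n = n₀ + Σ ν·ξ):
  C: 657.2 − 1(429.8) − 1(138.7) = 88.72
  E: 1386 − 1(429.8) − 1(138.7) = 817.5
  D: 0 + 1(429.8) = 429.8
  B: 0 + 1(138.7) = 138.7
Total out = 88.72 + 817.5 + 429.8 + 138.7 = 1475 mol.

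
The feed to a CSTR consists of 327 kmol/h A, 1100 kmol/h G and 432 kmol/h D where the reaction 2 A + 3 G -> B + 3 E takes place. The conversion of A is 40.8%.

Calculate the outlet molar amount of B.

A reacted = 0.408 × 327 = 133.4 kmol/h; ν_A = −2, so ξ = 133.4/2 = 66.71 kmol/h.
Outlet amounts (n = n₀ + ν ξ):
  A: 327 − 2(66.71) = 193.6
  G: 1100 − 3(66.71) = 899.9
  B: 0 + 1(66.71) = 66.71
  E: 0 + 3(66.71) = 200.1
  D: 432 (inert)

66.7 kmol/h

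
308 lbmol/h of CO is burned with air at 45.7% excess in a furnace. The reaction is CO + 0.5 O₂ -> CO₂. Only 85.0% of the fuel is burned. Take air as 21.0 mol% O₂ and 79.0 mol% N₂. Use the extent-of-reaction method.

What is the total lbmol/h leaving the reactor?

1250 lbmol/h

Stoichiometric O₂ = 0.5 × 308 = 154 lbmol/h; O₂ fed = 154 × 1.457 = 224.4 lbmol/h.
N₂ fed = 224.4 × 79/21 = 844.1 lbmol/h.
Fuel reacted = 0.85 × 308 → ξ = 261.8 lbmol/h.
Outlet (n = n₀ + ν ξ):
  CO: 308 − 1(261.8) = 46.2
  O₂: 224.4 − 0.5(261.8) = 93.48
  N₂: 844.1 (inert)
  CO₂: 0 + 1(261.8) = 261.8
Total out = 46.2 + 93.48 + 844.1 + 261.8 = 1246 lbmol/h.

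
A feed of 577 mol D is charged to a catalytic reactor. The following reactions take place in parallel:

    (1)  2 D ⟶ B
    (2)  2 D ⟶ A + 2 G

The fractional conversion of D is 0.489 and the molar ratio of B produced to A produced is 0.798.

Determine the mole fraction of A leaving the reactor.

Conversion of D: D consumed = 0.489 × 577 = 282.2 mol = 2ξ₁ + 2ξ₂.
Selectivity: 1ξ₁ / (1ξ₂) = 0.798 → ξ₁ = 0.798 ξ₂.
Substitute: (2·0.798 + 2) ξ₂ = 282.2 → ξ₂ = 78.46 mol, ξ₁ = 62.61 mol.
Outlet amounts (n = n₀ + Σ ν·ξ):
  D: 577 − 2(62.61) − 2(78.46) = 294.8
  B: 0 + 1(62.61) = 62.61
  A: 0 + 1(78.46) = 78.46
  G: 0 + 2(78.46) = 156.9
Total out = 592.8 mol; y_A = 78.46 / 592.8 = 0.1323.

0.132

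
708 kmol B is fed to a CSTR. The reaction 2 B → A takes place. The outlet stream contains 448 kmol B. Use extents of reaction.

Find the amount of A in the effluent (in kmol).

130 kmol

For B: n = n₀ − 2ξ → 448 = 708 − 2ξ, giving ξ = 130 kmol.
Outlet amounts (n = n₀ + ν ξ):
  B: 708 − 2(130) = 448
  A: 0 + 1(130) = 130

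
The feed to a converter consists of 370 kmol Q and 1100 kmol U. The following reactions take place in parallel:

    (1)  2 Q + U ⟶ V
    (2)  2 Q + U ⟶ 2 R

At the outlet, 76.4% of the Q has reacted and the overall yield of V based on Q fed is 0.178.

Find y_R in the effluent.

0.12

Yield of V: 1ξ₁ / 370 = 0.178 → ξ₁ = 65.86 kmol.
Conversion of Q: 2ξ₁ + 2ξ₂ = 0.764 × 370 = 282.7 → ξ₂ = 75.48 kmol.
Outlet amounts (n = n₀ + Σ ν·ξ):
  Q: 370 − 2(65.86) − 2(75.48) = 87.32
  U: 1100 − 1(65.86) − 1(75.48) = 958.7
  V: 0 + 1(65.86) = 65.86
  R: 0 + 2(75.48) = 151
Total out = 1263 kmol; y_R = 151 / 1263 = 0.1195.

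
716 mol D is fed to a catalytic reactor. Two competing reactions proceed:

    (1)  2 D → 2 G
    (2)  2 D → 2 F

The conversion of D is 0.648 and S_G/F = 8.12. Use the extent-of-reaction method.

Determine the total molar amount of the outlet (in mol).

716 mol

Conversion of D: D consumed = 0.648 × 716 = 464 mol = 2ξ₁ + 2ξ₂.
Selectivity: 2ξ₁ / (2ξ₂) = 8.12 → ξ₁ = 8.12 ξ₂.
Substitute: (2·8.12 + 2) ξ₂ = 464 → ξ₂ = 25.44 mol, ξ₁ = 206.5 mol.
Outlet amounts (n = n₀ + Σ ν·ξ):
  D: 716 − 2(206.5) − 2(25.44) = 252
  G: 0 + 2(206.5) = 413.1
  F: 0 + 2(25.44) = 50.87
Total out = 252 + 413.1 + 50.87 = 716 mol.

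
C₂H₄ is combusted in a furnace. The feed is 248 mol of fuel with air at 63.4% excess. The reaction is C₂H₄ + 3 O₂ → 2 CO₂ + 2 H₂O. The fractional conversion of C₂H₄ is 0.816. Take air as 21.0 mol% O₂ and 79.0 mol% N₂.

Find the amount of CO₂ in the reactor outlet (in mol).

405 mol

Stoichiometric O₂ = 3 × 248 = 744 mol; O₂ fed = 744 × 1.634 = 1216 mol.
N₂ fed = 1216 × 79/21 = 4573 mol.
Fuel reacted = 0.816 × 248 → ξ = 202.4 mol.
Outlet (n = n₀ + ν ξ):
  C₂H₄: 248 − 1(202.4) = 45.63
  O₂: 1216 − 3(202.4) = 608.6
  N₂: 4573 (inert)
  CO₂: 0 + 2(202.4) = 404.7
  H₂O: 0 + 2(202.4) = 404.7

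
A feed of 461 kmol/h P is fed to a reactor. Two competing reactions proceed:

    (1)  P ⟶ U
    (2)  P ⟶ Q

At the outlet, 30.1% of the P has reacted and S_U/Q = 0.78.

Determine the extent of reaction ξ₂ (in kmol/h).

Conversion of P: P consumed = 0.301 × 461 = 138.8 kmol/h = 1ξ₁ + 1ξ₂.
Selectivity: 1ξ₁ / (1ξ₂) = 0.78 → ξ₁ = 0.78 ξ₂.
Substitute: (1·0.78 + 1) ξ₂ = 138.8 → ξ₂ = 77.96 kmol/h, ξ₁ = 60.81 kmol/h.
Outlet amounts (n = n₀ + Σ ν·ξ):
  P: 461 − 1(60.81) − 1(77.96) = 322.2
  U: 0 + 1(60.81) = 60.81
  Q: 0 + 1(77.96) = 77.96

ξ₂ = 78 kmol/h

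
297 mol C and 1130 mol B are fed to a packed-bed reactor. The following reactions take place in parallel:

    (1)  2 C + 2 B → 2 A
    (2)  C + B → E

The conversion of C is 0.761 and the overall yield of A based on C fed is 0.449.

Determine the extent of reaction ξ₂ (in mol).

Yield of A: 2ξ₁ / 297 = 0.449 → ξ₁ = 66.68 mol.
Conversion of C: 2ξ₁ + 1ξ₂ = 0.761 × 297 = 226 → ξ₂ = 92.66 mol.
Outlet amounts (n = n₀ + Σ ν·ξ):
  C: 297 − 2(66.68) − 1(92.66) = 70.98
  B: 1130 − 2(66.68) − 1(92.66) = 904
  A: 0 + 2(66.68) = 133.4
  E: 0 + 1(92.66) = 92.66

ξ₂ = 92.7 mol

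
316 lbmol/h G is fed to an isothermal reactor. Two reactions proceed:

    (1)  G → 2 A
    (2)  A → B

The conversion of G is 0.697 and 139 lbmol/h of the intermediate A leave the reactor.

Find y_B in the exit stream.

0.562

Conversion of G: G consumed = 1ξ₁ = 0.697 × 316 → ξ₁ = 220.3 lbmol/h.
A balance: n_A = 0 + 2ξ₁ − 1ξ₂ = 139 → ξ₂ = (2·220.3 − 139)/1 = 301.5 lbmol/h.
Outlet amounts (n = n₀ + Σ ν·ξ):
  G: 316 − 1(220.3) = 95.75
  A: 0 + 2(220.3) − 1(301.5) = 139
  B: 0 + 1(301.5) = 301.5
Total out = 536.3 lbmol/h; y_B = 301.5 / 536.3 = 0.5622.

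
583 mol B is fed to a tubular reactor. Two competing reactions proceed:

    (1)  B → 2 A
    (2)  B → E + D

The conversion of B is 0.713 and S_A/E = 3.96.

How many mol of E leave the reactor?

139 mol

Conversion of B: B consumed = 0.713 × 583 = 415.7 mol = 1ξ₁ + 1ξ₂.
Selectivity: 2ξ₁ / (1ξ₂) = 3.96 → ξ₁ = 1.98 ξ₂.
Substitute: (1·1.98 + 1) ξ₂ = 415.7 → ξ₂ = 139.5 mol, ξ₁ = 276.2 mol.
Outlet amounts (n = n₀ + Σ ν·ξ):
  B: 583 − 1(276.2) − 1(139.5) = 167.3
  A: 0 + 2(276.2) = 552.4
  E: 0 + 1(139.5) = 139.5
  D: 0 + 1(139.5) = 139.5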